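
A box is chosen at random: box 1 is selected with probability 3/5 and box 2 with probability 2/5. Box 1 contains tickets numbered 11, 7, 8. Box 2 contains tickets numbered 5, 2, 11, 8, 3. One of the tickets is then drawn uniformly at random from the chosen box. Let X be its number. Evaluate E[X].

E[X | box 1] = (11+7+8)/3 = 26/3.
E[X | box 2] = (5+2+11+8+3)/5 = 29/5.
E[X] = (3/5)·(26/3) + (2/5)·(29/5) = 188/25.

188/25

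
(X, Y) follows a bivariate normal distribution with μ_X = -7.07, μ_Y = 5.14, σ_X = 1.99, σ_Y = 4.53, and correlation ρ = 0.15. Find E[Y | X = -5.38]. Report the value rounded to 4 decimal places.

5.7171

For a bivariate normal, E[Y | X=x] = μ_Y + ρ·(σ_Y/σ_X)·(x − μ_X).
E[Y | X=-5.38] = 5.14 + (0.15)·(4.53/1.99)·(-5.38 − (-7.07)) = 5.14 + (0.34146)·(1.69) = 5.7171.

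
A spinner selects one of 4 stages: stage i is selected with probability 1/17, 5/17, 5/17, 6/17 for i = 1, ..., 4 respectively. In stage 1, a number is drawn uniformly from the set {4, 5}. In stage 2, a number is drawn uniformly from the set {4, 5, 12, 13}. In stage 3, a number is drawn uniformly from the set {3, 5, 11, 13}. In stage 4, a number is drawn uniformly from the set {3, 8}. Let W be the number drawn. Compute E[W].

E[W | stage 1] = (4+5)/2 = 9/2.
E[W | stage 2] = (4+5+12+13)/4 = 17/2.
E[W | stage 3] = (3+5+11+13)/4 = 8.
E[W | stage 4] = (3+8)/2 = 11/2.
By the law of total expectation,
E[W] = (1/17)·(9/2) + (5/17)·(17/2) + (5/17)·(8) + (6/17)·(11/2) = 120/17.

120/17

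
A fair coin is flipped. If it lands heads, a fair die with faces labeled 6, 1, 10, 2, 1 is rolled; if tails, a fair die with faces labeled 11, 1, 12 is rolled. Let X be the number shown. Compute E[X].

6

E[X | heads] = (6+1+10+2+1)/5 = 4.
E[X | tails] = (11+1+12)/3 = 8.
E[X] = (1/2)·(4) + (1/2)·(8) = 6.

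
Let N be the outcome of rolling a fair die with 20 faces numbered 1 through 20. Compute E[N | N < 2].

Given N < 2, N is equally likely to be any of {1}.
E[N | N < 2] = (1) / 1 = 1.

1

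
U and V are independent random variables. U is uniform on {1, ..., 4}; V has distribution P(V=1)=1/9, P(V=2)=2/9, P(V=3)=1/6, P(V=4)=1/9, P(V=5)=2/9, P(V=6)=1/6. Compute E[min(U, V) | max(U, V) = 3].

28/15

P(max(U, V) = 3) = 5/24.
Summing min(U,V)·P(x,y) over outcomes with max(U, V) = 3 gives 7/18.
E[min(U, V) | max(U, V) = 3] = (7/18) / (5/24) = 28/15.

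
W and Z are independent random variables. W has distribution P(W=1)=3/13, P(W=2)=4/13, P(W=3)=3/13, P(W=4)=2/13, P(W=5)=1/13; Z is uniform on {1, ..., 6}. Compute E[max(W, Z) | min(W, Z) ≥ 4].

46/9

P(min(W, Z) ≥ 4) = 3/26.
Summing max(W,Z)·P(x,y) over outcomes with min(W, Z) ≥ 4 gives 23/39.
E[max(W, Z) | min(W, Z) ≥ 4] = (23/39) / (3/26) = 46/9.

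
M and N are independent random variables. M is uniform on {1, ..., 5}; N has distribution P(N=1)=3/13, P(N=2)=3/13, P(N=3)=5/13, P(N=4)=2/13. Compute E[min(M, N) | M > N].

P(M > N) = 33/65.
Summing min(M,N)·P(x,y) over outcomes with M > N gives 68/65.
E[min(M, N) | M > N] = (68/65) / (33/65) = 68/33.

68/33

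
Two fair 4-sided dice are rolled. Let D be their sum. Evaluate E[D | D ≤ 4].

P(D ≤ 4) = 3/8.
Σ over the event: 2·1/16 + 3·1/8 + 4·3/16 = 5/4.
E[D | D ≤ 4] = (5/4) / (3/8) = 10/3.

10/3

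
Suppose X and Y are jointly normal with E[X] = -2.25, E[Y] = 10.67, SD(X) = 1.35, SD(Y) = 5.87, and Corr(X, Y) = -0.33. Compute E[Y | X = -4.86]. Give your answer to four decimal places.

For a bivariate normal, E[Y | X=x] = μ_Y + ρ·(σ_Y/σ_X)·(x − μ_X).
E[Y | X=-4.86] = 10.67 + (-0.33)·(5.87/1.35)·(-4.86 − (-2.25)) = 10.67 + (-1.4349)·(-2.61) = 14.4151.

14.4151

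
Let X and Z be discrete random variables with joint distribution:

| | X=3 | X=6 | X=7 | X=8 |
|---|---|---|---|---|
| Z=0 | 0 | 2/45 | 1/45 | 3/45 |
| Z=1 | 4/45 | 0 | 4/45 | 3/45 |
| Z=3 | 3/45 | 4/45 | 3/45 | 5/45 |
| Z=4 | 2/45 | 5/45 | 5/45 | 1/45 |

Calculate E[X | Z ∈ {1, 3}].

P(Z ∈ {1, 3}) = 26/45.
Σ X·P over the event = 3·(4/45) + 3·(3/45) + 6·(4/45) + 7·(4/45) + 7·(3/45) + 8·(3/45) + 8·(5/45) = 158/45.
E[X | Z ∈ {1, 3}] = (158/45) / (26/45) = 79/13.

79/13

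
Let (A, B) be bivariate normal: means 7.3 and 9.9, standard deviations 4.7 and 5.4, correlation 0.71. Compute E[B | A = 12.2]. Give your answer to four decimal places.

The regression of B on A has slope ρ·σ_B/σ_A and passes through (μ_A, μ_B).
E[B | A=12.2] = 9.9 + (0.71)·(5.4/4.7)·(12.2 − (7.3)) = 9.9 + (0.81574)·(4.9) = 13.8971.

13.8971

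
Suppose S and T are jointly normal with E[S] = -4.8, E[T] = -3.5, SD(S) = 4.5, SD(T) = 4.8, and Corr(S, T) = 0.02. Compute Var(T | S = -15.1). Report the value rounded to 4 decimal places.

Var(T | S=x) = (1 − ρ²)·σ_T².
Var(T | S=-15.1) = (4.8)²·(1 − (0.02)²) = 23.04·0.9996 = 23.0308.

23.0308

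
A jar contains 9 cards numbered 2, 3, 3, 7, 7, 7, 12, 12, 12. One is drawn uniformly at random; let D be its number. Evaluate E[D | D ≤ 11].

P(D ≤ 11) = 2/3.
Σ over the event: 2·1/9 + 3·2/9 + 7·1/3 = 29/9.
E[D | D ≤ 11] = (29/9) / (2/3) = 29/6.

29/6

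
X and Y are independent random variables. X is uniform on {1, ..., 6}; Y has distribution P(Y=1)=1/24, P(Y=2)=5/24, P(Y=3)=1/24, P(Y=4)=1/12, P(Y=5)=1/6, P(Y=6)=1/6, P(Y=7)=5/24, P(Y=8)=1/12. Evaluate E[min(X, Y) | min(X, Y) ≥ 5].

161/30

P(min(X, Y) ≥ 5) = 5/24.
Summing min(X,Y)·P(x,y) over outcomes with min(X, Y) ≥ 5 gives 161/144.
E[min(X, Y) | min(X, Y) ≥ 5] = (161/144) / (5/24) = 161/30.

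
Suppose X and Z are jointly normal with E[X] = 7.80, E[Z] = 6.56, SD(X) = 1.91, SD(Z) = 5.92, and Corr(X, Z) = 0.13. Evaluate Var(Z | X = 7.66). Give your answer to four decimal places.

34.4541

The conditional variance in a bivariate normal is σ_Z²(1 − ρ²), independent of x.
Var(Z | X=7.66) = (5.92)²·(1 − (0.13)²) = 35.0464·0.9831 = 34.4541.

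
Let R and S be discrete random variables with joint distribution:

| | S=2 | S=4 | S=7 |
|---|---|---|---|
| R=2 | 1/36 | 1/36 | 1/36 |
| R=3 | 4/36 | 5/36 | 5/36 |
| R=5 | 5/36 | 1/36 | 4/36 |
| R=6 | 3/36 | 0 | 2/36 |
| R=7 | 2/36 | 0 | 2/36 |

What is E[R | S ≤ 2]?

71/15

P(S ≤ 2) = 5/12.
Σ R·P over the event = 2·(1/36) + 3·(4/36) + 5·(5/36) + 6·(3/36) + 7·(2/36) = 71/36.
E[R | S ≤ 2] = (71/36) / (5/12) = 71/15.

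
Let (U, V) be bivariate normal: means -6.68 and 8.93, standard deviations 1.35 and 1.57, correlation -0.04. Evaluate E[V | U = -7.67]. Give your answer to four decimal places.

The regression of V on U has slope ρ·σ_V/σ_U and passes through (μ_U, μ_V).
E[V | U=-7.67] = 8.93 + (-0.04)·(1.57/1.35)·(-7.67 − (-6.68)) = 8.93 + (-0.046519)·(-0.99) = 8.9761.

8.9761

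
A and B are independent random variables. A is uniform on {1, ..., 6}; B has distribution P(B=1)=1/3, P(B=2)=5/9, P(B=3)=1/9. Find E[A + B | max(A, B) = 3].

52/11

P(max(A, B) = 3) = 11/54.
Summing (A+B)·P(x,y) over outcomes with max(A, B) = 3 gives 26/27.
E[A + B | max(A, B) = 3] = (26/27) / (11/54) = 52/11.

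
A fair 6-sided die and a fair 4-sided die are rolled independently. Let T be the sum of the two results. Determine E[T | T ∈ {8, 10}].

17/2

P(T ∈ {8, 10}) = 1/6.
Σ over the event: 8·1/8 + 10·1/24 = 17/12.
E[T | T ∈ {8, 10}] = (17/12) / (1/6) = 17/2.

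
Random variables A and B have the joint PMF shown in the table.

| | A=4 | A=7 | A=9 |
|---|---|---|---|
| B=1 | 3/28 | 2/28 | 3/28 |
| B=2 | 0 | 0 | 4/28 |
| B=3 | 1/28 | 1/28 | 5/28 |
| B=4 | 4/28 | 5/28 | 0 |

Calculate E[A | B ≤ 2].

89/12

P(B ≤ 2) = 3/7.
Summing A·P(A=x,B=y) over the conditioning event gives 89/28.
E[A | B ≤ 2] = (89/28) / (3/7) = 89/12.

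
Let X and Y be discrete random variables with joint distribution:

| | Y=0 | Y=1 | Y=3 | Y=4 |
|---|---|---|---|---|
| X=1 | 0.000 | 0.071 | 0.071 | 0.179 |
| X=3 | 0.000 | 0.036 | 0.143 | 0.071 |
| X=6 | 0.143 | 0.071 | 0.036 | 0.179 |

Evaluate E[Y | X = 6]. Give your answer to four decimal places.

2.0862

P(X = 6) = 0.429.
Σ Y·P over the event = 0·(0.143) + 1·(0.071) + 3·(0.036) + 4·(0.179) = 0.895.
E[Y | X = 6] = (0.895) / (0.429) = 2.0862.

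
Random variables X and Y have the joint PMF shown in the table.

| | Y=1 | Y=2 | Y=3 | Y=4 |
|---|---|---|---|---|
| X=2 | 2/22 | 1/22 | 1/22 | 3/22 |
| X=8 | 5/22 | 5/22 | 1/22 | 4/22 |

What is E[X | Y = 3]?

P(Y = 3) = 1/11.
Summing X·P(X=x,Y=y) over the conditioning event gives 5/11.
E[X | Y = 3] = (5/11) / (1/11) = 5.

5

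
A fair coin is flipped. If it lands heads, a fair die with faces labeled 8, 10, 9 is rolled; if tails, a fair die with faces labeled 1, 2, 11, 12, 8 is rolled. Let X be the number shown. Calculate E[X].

79/10

E[X | heads] = (8+10+9)/3 = 9.
E[X | tails] = (1+2+11+12+8)/5 = 34/5.
E[X] = (1/2)·(9) + (1/2)·(34/5) = 79/10.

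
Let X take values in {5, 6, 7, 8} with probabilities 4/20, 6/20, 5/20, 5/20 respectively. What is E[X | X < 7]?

P(X < 7) = 1/2.
Σ over the event: 5·1/5 + 6·3/10 = 14/5.
E[X | X < 7] = (14/5) / (1/2) = 28/5.

28/5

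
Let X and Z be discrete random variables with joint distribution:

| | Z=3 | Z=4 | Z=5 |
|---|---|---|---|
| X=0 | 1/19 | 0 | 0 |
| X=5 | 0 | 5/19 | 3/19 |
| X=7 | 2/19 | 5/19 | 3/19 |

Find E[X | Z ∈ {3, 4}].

74/13

P(Z ∈ {3, 4}) = 13/19.
Σ X·P over the event = 0·(1/19) + 5·(5/19) + 7·(2/19) + 7·(5/19) = 74/19.
E[X | Z ∈ {3, 4}] = (74/19) / (13/19) = 74/13.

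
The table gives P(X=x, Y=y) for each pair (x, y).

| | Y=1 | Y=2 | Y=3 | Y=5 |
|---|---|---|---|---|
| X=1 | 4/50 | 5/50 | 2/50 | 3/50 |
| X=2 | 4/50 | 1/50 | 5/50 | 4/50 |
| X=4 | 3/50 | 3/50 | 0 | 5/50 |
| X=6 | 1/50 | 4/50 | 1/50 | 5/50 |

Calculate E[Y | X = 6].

37/11

P(X = 6) = 11/50.
Summing Y·P(X=x,Y=y) over the conditioning event gives 37/50.
E[Y | X = 6] = (37/50) / (11/50) = 37/11.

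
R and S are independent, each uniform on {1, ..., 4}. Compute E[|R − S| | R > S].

P(R > S) = 3/8.
Summing |R−S|·P(x,y) over outcomes with R > S gives 5/8.
E[|R − S| | R > S] = (5/8) / (3/8) = 5/3.

5/3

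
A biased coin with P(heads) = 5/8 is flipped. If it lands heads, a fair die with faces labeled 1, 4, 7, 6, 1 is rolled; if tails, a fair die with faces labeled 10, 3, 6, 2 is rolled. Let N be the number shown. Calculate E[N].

E[N | heads] = (1+4+7+6+1)/5 = 19/5.
E[N | tails] = (10+3+6+2)/4 = 21/4.
By the law of total expectation,
E[N] = (5/8)·(19/5) + (3/8)·(21/4) = 139/32.

139/32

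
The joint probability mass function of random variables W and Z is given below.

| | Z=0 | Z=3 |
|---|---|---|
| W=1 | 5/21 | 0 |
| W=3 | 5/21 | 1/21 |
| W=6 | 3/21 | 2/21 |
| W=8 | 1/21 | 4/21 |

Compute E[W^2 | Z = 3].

337/7

P(Z = 3) = 1/3.
Summing W^2·P(W=x,Z=y) over the conditioning event gives 337/21.
E[W^2 | Z = 3] = (337/21) / (1/3) = 337/7.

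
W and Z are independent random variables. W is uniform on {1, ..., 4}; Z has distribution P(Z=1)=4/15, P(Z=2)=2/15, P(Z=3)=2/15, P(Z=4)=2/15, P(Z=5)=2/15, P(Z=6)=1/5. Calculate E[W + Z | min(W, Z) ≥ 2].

79/11

P(min(W, Z) ≥ 2) = 11/20.
Summing (W+Z)·P(x,y) over outcomes with min(W, Z) ≥ 2 gives 79/20.
E[W + Z | min(W, Z) ≥ 2] = (79/20) / (11/20) = 79/11.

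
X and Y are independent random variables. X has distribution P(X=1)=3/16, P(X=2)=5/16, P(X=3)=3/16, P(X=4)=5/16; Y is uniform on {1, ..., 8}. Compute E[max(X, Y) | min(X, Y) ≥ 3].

269/48

P(min(X, Y) ≥ 3) = 3/8.
Summing max(X,Y)·P(x,y) over outcomes with min(X, Y) ≥ 3 gives 269/128.
E[max(X, Y) | min(X, Y) ≥ 3] = (269/128) / (3/8) = 269/48.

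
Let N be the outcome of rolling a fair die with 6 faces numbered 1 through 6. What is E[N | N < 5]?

Given N < 5, N is equally likely to be any of {1, 2, 3, 4}.
E[N | N < 5] = (1 + 2 + 3 + 4) / 4 = 5/2.

5/2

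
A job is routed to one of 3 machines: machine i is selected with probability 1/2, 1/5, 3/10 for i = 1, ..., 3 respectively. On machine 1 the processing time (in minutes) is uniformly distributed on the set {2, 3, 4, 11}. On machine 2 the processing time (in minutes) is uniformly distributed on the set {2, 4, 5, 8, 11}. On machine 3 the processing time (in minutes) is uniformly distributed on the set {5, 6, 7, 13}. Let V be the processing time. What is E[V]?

241/40

E[V | machine 1] = (2+3+4+11)/4 = 5.
E[V | machine 2] = (2+4+5+8+11)/5 = 6.
E[V | machine 3] = (5+6+7+13)/4 = 31/4.
By the law of total expectation,
E[V] = (1/2)·(5) + (1/5)·(6) + (3/10)·(31/4) = 241/40.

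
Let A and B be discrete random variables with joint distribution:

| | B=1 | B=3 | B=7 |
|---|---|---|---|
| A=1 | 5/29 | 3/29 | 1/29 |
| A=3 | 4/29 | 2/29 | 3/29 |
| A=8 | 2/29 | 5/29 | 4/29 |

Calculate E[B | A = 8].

P(A = 8) = 11/29.
Σ B·P over the event = 1·(2/29) + 3·(5/29) + 7·(4/29) = 45/29.
E[B | A = 8] = (45/29) / (11/29) = 45/11.

45/11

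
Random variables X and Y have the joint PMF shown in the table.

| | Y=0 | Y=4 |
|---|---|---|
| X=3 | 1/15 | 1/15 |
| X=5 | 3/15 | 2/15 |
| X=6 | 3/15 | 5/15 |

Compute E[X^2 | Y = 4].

239/8

P(Y = 4) = 8/15.
Σ X^2·P over the event = 9·(1/15) + 25·(2/15) + 36·(5/15) = 239/15.
E[X^2 | Y = 4] = (239/15) / (8/15) = 239/8.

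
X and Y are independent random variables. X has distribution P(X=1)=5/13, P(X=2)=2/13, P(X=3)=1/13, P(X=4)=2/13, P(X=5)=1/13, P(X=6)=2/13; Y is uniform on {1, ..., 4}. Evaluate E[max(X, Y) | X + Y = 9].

P(X + Y = 9) = 3/52.
Summing max(X,Y)·P(x,y) over outcomes with X + Y = 9 gives 17/52.
E[max(X, Y) | X + Y = 9] = (17/52) / (3/52) = 17/3.

17/3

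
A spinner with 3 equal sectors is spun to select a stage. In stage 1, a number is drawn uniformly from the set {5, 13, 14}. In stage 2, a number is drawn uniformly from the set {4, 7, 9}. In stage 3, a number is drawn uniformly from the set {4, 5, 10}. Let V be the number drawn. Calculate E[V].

E[V | stage 1] = (5+13+14)/3 = 32/3.
E[V | stage 2] = (4+7+9)/3 = 20/3.
E[V | stage 3] = (4+5+10)/3 = 19/3.
By the law of total expectation,
E[V] = (1/3)·(32/3) + (1/3)·(20/3) + (1/3)·(19/3) = 71/9.

71/9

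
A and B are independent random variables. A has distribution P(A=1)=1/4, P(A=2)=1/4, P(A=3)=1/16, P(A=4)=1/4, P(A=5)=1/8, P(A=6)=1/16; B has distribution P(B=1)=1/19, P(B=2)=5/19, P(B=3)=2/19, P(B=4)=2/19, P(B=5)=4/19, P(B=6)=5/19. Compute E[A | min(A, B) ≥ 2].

P(min(A, B) ≥ 2) = 27/38.
Summing A·P(x,y) over outcomes with min(A, B) ≥ 2 gives 387/152.
E[A | min(A, B) ≥ 2] = (387/152) / (27/38) = 43/12.

43/12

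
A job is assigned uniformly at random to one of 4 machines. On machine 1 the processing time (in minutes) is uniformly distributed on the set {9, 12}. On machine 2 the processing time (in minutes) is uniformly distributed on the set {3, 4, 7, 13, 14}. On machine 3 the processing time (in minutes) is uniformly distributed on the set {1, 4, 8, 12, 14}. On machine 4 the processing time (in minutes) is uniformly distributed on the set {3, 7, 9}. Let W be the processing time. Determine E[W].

197/24

E[W | machine 1] = (9+12)/2 = 21/2.
E[W | machine 2] = (3+4+7+13+14)/5 = 41/5.
E[W | machine 3] = (1+4+8+12+14)/5 = 39/5.
E[W | machine 4] = (3+7+9)/3 = 19/3.
By the law of total expectation,
E[W] = (1/4)·(21/2) + (1/4)·(41/5) + (1/4)·(39/5) + (1/4)·(19/3) = 197/24.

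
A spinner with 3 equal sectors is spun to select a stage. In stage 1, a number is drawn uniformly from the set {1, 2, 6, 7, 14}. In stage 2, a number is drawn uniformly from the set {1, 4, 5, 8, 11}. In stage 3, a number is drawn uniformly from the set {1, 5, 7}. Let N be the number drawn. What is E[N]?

E[N | stage 1] = (1+2+6+7+14)/5 = 6.
E[N | stage 2] = (1+4+5+8+11)/5 = 29/5.
E[N | stage 3] = (1+5+7)/3 = 13/3.
By the law of total expectation,
E[N] = (1/3)·(6) + (1/3)·(29/5) + (1/3)·(13/3) = 242/45.

242/45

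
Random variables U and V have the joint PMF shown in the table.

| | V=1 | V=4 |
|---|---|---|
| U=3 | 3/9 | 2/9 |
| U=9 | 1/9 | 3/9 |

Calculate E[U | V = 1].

9/2

P(V = 1) = 4/9.
Σ U·P over the event = 3·(3/9) + 9·(1/9) = 2.
E[U | V = 1] = (2) / (4/9) = 9/2.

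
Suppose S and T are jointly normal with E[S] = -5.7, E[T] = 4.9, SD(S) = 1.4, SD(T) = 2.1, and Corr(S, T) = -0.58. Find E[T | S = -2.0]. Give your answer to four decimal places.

For a bivariate normal, E[T | S=x] = μ_T + ρ·(σ_T/σ_S)·(x − μ_S).
E[T | S=-2.0] = 4.9 + (-0.58)·(2.1/1.4)·(-2.0 − (-5.7)) = 4.9 + (-0.87)·(3.7) = 1.6810.

1.6810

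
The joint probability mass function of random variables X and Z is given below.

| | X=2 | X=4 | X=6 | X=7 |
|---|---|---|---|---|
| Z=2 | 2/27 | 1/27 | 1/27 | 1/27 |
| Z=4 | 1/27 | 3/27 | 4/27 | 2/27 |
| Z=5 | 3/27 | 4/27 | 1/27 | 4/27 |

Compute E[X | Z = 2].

21/5

P(Z = 2) = 5/27.
Σ X·P over the event = 2·(2/27) + 4·(1/27) + 6·(1/27) + 7·(1/27) = 7/9.
E[X | Z = 2] = (7/9) / (5/27) = 21/5.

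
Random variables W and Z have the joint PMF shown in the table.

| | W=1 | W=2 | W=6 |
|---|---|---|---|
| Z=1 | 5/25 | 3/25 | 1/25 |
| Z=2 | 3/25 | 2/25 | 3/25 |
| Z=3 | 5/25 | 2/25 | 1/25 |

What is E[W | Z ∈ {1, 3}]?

P(Z ∈ {1, 3}) = 17/25.
Summing W·P(W=x,Z=y) over the conditioning event gives 32/25.
E[W | Z ∈ {1, 3}] = (32/25) / (17/25) = 32/17.

32/17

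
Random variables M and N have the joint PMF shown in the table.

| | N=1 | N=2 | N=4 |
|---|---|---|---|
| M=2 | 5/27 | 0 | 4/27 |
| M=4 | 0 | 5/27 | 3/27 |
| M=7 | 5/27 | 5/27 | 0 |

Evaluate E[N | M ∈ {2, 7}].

P(M ∈ {2, 7}) = 19/27.
Σ N·P over the event = 1·(5/27) + 4·(4/27) + 1·(5/27) + 2·(5/27) = 4/3.
E[N | M ∈ {2, 7}] = (4/3) / (19/27) = 36/19.

36/19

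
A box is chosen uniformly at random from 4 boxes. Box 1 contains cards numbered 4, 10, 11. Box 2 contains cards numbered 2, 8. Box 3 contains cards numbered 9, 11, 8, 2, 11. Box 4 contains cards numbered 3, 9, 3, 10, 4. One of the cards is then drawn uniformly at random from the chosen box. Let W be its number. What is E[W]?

41/6

E[W | box 1] = (4+10+11)/3 = 25/3.
E[W | box 2] = (2+8)/2 = 5.
E[W | box 3] = (9+11+8+2+11)/5 = 41/5.
E[W | box 4] = (3+9+3+10+4)/5 = 29/5.
By the law of total expectation,
E[W] = (1/4)·(25/3) + (1/4)·(5) + (1/4)·(41/5) + (1/4)·(29/5) = 41/6.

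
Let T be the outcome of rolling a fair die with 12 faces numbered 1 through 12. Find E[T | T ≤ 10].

Given T ≤ 10, T is equally likely to be any of {1, 2, 3, 4, 5, 6, 7, 8, 9, 10}.
E[T | T ≤ 10] = (1 + 2 + 3 + 4 + 5 + 6 + 7 + 8 + 9 + 10) / 10 = 11/2.

11/2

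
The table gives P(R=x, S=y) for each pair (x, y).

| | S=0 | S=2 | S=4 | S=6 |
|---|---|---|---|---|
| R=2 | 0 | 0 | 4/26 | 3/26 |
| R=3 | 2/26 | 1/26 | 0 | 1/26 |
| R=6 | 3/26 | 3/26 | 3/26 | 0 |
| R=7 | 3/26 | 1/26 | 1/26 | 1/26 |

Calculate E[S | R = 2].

34/7

P(R = 2) = 7/26.
Σ S·P over the event = 4·(4/26) + 6·(3/26) = 17/13.
E[S | R = 2] = (17/13) / (7/26) = 34/7.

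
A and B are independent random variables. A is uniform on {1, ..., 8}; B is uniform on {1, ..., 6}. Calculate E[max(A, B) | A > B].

160/27

P(A > B) = 9/16.
Summing max(A,B)·P(x,y) over outcomes with A > B gives 10/3.
E[max(A, B) | A > B] = (10/3) / (9/16) = 160/27.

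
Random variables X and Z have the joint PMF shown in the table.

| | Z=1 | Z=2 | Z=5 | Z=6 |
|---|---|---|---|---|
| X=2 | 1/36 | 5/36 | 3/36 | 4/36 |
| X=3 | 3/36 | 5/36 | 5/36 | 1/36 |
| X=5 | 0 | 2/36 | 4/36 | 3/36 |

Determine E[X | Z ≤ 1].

11/4

P(Z ≤ 1) = 1/9.
Σ X·P over the event = 2·(1/36) + 3·(3/36) = 11/36.
E[X | Z ≤ 1] = (11/36) / (1/9) = 11/4.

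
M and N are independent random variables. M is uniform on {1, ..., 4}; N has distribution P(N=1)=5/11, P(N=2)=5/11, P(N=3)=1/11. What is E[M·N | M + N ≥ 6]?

P(M + N ≥ 6) = 7/44.
Summing MN·P(x,y) over outcomes with M + N ≥ 6 gives 61/44.
E[M·N | M + N ≥ 6] = (61/44) / (7/44) = 61/7.

61/7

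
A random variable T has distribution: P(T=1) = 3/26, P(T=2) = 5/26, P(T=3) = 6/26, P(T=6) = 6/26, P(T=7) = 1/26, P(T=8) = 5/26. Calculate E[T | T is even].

43/8

P(T is even) = 8/13.
Σ over the event: 2·5/26 + 6·3/13 + 8·5/26 = 43/13.
E[T | T is even] = (43/13) / (8/13) = 43/8.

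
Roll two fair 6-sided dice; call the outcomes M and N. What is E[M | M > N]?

P(M > N) = 5/12.
Summing M·P(x,y) over outcomes with M > N gives 35/18.
E[M | M > N] = (35/18) / (5/12) = 14/3.

14/3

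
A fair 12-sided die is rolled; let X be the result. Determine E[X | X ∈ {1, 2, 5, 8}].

P(X ∈ {1, 2, 5, 8}) = 1/3.
Σ over the event: 1·1/12 + 2·1/12 + 5·1/12 + 8·1/12 = 4/3.
E[X | X ∈ {1, 2, 5, 8}] = (4/3) / (1/3) = 4.

4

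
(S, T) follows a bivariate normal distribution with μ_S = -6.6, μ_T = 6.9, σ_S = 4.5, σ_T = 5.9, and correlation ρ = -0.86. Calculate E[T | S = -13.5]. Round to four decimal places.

14.6801

For a bivariate normal, E[T | S=x] = μ_T + ρ·(σ_T/σ_S)·(x − μ_S).
E[T | S=-13.5] = 6.9 + (-0.86)·(5.9/4.5)·(-13.5 − (-6.6)) = 6.9 + (-1.127556)·(-6.9) = 14.6801.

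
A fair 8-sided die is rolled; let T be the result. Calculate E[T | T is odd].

4

Given T is odd, T is equally likely to be any of {1, 3, 5, 7}.
E[T | T is odd] = (1 + 3 + 5 + 7) / 4 = 4.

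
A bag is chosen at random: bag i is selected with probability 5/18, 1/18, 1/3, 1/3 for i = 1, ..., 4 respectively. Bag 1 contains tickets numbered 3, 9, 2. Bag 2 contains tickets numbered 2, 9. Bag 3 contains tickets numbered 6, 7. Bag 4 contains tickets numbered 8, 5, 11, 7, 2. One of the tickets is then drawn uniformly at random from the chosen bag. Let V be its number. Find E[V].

3223/540

E[V | bag 1] = (3+9+2)/3 = 14/3.
E[V | bag 2] = (2+9)/2 = 11/2.
E[V | bag 3] = (6+7)/2 = 13/2.
E[V | bag 4] = (8+5+11+7+2)/5 = 33/5.
By the law of total expectation,
E[V] = (5/18)·(14/3) + (1/18)·(11/2) + (1/3)·(13/2) + (1/3)·(33/5) = 3223/540.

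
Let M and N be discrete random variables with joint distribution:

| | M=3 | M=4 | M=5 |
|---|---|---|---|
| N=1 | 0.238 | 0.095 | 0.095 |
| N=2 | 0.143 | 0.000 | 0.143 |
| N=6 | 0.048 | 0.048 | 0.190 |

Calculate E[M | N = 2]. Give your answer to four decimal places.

P(N = 2) = 0.286.
Summing M·P(M=x,N=y) over the conditioning event gives 1.144.
E[M | N = 2] = (1.144) / (0.286) = 4.0000.

4.0000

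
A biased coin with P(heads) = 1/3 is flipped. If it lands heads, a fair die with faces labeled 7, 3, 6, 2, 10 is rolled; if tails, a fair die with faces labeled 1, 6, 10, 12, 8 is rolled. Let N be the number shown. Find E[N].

E[N | heads] = (7+3+6+2+10)/5 = 28/5.
E[N | tails] = (1+6+10+12+8)/5 = 37/5.
E[N] = (1/3)·(28/5) + (2/3)·(37/5) = 34/5.

34/5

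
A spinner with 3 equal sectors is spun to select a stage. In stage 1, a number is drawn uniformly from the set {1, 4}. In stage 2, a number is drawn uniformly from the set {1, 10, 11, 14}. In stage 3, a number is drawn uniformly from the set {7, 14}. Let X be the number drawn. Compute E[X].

E[X | stage 1] = (1+4)/2 = 5/2.
E[X | stage 2] = (1+10+11+14)/4 = 9.
E[X | stage 3] = (7+14)/2 = 21/2.
By the law of total expectation,
E[X] = (1/3)·(5/2) + (1/3)·(9) + (1/3)·(21/2) = 22/3.

22/3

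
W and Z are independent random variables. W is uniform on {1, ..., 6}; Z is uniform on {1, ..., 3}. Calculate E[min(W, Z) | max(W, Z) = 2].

Outcomes with max(W, Z) = 2: (1,2), (2,1), (2,2), each with probability 1/18.
E[min(W, Z) | max(W, Z) = 2] = (1 + 1 + 2) / 3 = 4/3.

4/3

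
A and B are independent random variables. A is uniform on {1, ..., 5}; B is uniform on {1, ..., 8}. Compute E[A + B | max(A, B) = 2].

Outcomes with max(A, B) = 2: (1,2), (2,1), (2,2), each with probability 1/40.
E[A + B | max(A, B) = 2] = (3 + 3 + 4) / 3 = 10/3.

10/3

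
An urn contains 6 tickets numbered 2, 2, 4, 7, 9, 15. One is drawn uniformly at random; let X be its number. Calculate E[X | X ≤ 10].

P(X ≤ 10) = 5/6.
Σ over the event: 2·1/3 + 4·1/6 + 7·1/6 + 9·1/6 = 4.
E[X | X ≤ 10] = (4) / (5/6) = 24/5.

24/5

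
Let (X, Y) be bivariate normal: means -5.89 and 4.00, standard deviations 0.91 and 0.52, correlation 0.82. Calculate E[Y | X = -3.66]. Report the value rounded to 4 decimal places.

5.0449

The regression of Y on X has slope ρ·σ_Y/σ_X and passes through (μ_X, μ_Y).
E[Y | X=-3.66] = 4.00 + (0.82)·(0.52/0.91)·(-3.66 − (-5.89)) = 4.00 + (0.46857)·(2.23) = 5.0449.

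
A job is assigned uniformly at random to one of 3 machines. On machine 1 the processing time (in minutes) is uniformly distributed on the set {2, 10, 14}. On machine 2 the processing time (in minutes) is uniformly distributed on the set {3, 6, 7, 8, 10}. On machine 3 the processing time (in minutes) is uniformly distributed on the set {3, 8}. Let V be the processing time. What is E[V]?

E[V | machine 1] = (2+10+14)/3 = 26/3.
E[V | machine 2] = (3+6+7+8+10)/5 = 34/5.
E[V | machine 3] = (3+8)/2 = 11/2.
By the law of total expectation,
E[V] = (1/3)·(26/3) + (1/3)·(34/5) + (1/3)·(11/2) = 629/90.

629/90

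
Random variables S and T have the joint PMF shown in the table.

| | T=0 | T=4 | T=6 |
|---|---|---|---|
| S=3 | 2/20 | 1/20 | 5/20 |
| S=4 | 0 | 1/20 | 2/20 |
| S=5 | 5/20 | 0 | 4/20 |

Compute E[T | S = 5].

P(S = 5) = 9/20.
Σ T·P over the event = 0·(5/20) + 6·(4/20) = 6/5.
E[T | S = 5] = (6/5) / (9/20) = 8/3.

8/3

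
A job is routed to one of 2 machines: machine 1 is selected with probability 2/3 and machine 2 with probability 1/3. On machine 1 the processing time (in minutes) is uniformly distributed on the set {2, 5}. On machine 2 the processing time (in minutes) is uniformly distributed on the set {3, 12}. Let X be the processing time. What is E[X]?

29/6

E[X | machine 1] = (2+5)/2 = 7/2.
E[X | machine 2] = (3+12)/2 = 15/2.
By the law of total expectation,
E[X] = (2/3)·(7/2) + (1/3)·(15/2) = 29/6.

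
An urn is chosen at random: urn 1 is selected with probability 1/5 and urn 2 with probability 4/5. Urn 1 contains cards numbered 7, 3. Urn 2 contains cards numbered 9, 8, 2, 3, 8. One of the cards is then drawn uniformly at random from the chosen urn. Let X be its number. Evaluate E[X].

E[X | urn 1] = (7+3)/2 = 5.
E[X | urn 2] = (9+8+2+3+8)/5 = 6.
By the law of total expectation,
E[X] = (1/5)·(5) + (4/5)·(6) = 29/5.

29/5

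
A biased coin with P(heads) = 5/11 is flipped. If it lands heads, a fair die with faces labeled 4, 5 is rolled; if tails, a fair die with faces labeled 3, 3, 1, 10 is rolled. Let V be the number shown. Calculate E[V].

48/11

E[V | heads] = (4+5)/2 = 9/2.
E[V | tails] = (3+3+1+10)/4 = 17/4.
By the law of total expectation,
E[V] = (5/11)·(9/2) + (6/11)·(17/4) = 48/11.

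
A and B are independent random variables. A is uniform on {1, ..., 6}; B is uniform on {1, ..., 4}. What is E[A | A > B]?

P(A > B) = 7/12.
Summing A·P(x,y) over outcomes with A > B gives 8/3.
E[A | A > B] = (8/3) / (7/12) = 32/7.

32/7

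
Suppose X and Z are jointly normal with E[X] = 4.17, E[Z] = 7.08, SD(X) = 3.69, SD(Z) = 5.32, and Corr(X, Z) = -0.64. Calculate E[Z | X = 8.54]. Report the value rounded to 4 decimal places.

3.0478

The regression of Z on X has slope ρ·σ_Z/σ_X and passes through (μ_X, μ_Z).
E[Z | X=8.54] = 7.08 + (-0.64)·(5.32/3.69)·(8.54 − (4.17)) = 7.08 + (-0.92271)·(4.37) = 3.0478.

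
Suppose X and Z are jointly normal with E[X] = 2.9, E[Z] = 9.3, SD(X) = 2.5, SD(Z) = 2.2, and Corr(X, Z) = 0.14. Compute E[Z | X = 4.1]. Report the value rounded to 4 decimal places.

9.4478

The regression of Z on X has slope ρ·σ_Z/σ_X and passes through (μ_X, μ_Z).
E[Z | X=4.1] = 9.3 + (0.14)·(2.2/2.5)·(4.1 − (2.9)) = 9.3 + (0.1232)·(1.2) = 9.4478.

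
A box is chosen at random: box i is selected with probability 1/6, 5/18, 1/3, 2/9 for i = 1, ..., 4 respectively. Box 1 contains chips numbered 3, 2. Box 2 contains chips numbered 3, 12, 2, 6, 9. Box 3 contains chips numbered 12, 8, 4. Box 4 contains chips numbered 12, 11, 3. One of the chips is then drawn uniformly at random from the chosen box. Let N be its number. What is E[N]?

733/108

E[N | box 1] = (3+2)/2 = 5/2.
E[N | box 2] = (3+12+2+6+9)/5 = 32/5.
E[N | box 3] = (12+8+4)/3 = 8.
E[N | box 4] = (12+11+3)/3 = 26/3.
By the law of total expectation,
E[N] = (1/6)·(5/2) + (5/18)·(32/5) + (1/3)·(8) + (2/9)·(26/3) = 733/108.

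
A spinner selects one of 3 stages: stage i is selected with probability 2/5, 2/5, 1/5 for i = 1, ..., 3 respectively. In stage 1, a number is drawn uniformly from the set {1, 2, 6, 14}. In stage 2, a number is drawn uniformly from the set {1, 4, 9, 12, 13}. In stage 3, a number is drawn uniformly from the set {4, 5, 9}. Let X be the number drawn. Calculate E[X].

331/50

E[X | stage 1] = (1+2+6+14)/4 = 23/4.
E[X | stage 2] = (1+4+9+12+13)/5 = 39/5.
E[X | stage 3] = (4+5+9)/3 = 6.
E[X] = (2/5)·(23/4) + (2/5)·(39/5) + (1/5)·(6) = 331/50.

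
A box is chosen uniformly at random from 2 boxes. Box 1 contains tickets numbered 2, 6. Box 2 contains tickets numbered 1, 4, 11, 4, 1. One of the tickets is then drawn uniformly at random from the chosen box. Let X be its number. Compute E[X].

E[X | box 1] = (2+6)/2 = 4.
E[X | box 2] = (1+4+11+4+1)/5 = 21/5.
By the law of total expectation,
E[X] = (1/2)·(4) + (1/2)·(21/5) = 41/10.

41/10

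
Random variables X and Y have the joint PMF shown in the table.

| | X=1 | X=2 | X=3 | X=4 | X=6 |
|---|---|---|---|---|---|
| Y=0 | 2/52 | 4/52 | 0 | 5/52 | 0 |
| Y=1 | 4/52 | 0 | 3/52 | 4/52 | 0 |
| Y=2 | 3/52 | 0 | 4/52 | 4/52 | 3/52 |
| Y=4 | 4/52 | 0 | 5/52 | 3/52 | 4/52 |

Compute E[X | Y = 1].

P(Y = 1) = 11/52.
Σ X·P over the event = 1·(4/52) + 3·(3/52) + 4·(4/52) = 29/52.
E[X | Y = 1] = (29/52) / (11/52) = 29/11.

29/11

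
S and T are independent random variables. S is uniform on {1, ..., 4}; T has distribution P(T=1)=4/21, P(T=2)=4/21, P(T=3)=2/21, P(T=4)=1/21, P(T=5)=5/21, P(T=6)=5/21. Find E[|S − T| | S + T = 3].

P(S + T = 3) = 2/21.
Summing |S−T|·P(x,y) over outcomes with S + T = 3 gives 2/21.
E[|S − T| | S + T = 3] = (2/21) / (2/21) = 1.

1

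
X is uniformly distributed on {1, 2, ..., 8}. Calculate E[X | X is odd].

4

Given X is odd, X is equally likely to be any of {1, 3, 5, 7}.
E[X | X is odd] = (1 + 3 + 5 + 7) / 4 = 4.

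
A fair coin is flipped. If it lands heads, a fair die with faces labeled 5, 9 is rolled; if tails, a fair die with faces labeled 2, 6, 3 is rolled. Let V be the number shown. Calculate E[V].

E[V | heads] = (5+9)/2 = 7.
E[V | tails] = (2+6+3)/3 = 11/3.
By the law of total expectation,
E[V] = (1/2)·(7) + (1/2)·(11/3) = 16/3.

16/3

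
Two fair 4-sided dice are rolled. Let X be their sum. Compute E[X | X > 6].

P(X > 6) = 3/16.
Σ over the event: 7·1/8 + 8·1/16 = 11/8.
E[X | X > 6] = (11/8) / (3/16) = 22/3.

22/3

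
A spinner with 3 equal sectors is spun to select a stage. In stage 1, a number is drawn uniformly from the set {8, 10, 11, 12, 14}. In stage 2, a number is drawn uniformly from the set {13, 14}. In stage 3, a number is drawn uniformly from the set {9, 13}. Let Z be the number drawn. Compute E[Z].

E[Z | stage 1] = (8+10+11+12+14)/5 = 11.
E[Z | stage 2] = (13+14)/2 = 27/2.
E[Z | stage 3] = (9+13)/2 = 11.
By the law of total expectation,
E[Z] = (1/3)·(11) + (1/3)·(27/2) + (1/3)·(11) = 71/6.

71/6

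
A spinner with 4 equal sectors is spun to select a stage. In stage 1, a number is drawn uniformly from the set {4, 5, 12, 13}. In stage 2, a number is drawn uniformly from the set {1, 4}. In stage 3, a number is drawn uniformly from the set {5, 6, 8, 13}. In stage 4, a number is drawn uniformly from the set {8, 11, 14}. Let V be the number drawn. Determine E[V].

15/2

E[V | stage 1] = (4+5+12+13)/4 = 17/2.
E[V | stage 2] = (1+4)/2 = 5/2.
E[V | stage 3] = (5+6+8+13)/4 = 8.
E[V | stage 4] = (8+11+14)/3 = 11.
By the law of total expectation,
E[V] = (1/4)·(17/2) + (1/4)·(5/2) + (1/4)·(8) + (1/4)·(11) = 15/2.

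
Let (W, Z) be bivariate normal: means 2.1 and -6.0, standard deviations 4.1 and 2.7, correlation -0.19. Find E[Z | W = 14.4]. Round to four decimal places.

The regression of Z on W has slope ρ·σ_Z/σ_W and passes through (μ_W, μ_Z).
E[Z | W=14.4] = -6.0 + (-0.19)·(2.7/4.1)·(14.4 − (2.1)) = -6.0 + (-0.12512)·(12.3) = -7.5390.

-7.5390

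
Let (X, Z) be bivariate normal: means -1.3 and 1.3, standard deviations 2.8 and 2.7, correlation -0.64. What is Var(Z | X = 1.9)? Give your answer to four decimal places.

4.3040

For a bivariate normal, Var(Z | X=x) = σ_Z²(1 − ρ²).
Var(Z | X=1.9) = (2.7)²·(1 − (-0.64)²) = 7.29·0.5904 = 4.3040.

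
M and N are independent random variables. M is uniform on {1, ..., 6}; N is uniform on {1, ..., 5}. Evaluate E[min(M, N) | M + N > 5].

P(M + N > 5) = 2/3.
Summing min(M,N)·P(x,y) over outcomes with M + N > 5 gives 19/10.
E[min(M, N) | M + N > 5] = (19/10) / (2/3) = 57/20.

57/20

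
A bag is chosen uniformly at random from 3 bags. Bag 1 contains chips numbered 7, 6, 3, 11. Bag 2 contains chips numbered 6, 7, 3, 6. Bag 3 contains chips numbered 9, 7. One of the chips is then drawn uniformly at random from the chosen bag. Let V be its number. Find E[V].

E[V | bag 1] = (7+6+3+11)/4 = 27/4.
E[V | bag 2] = (6+7+3+6)/4 = 11/2.
E[V | bag 3] = (9+7)/2 = 8.
By the law of total expectation,
E[V] = (1/3)·(27/4) + (1/3)·(11/2) + (1/3)·(8) = 27/4.

27/4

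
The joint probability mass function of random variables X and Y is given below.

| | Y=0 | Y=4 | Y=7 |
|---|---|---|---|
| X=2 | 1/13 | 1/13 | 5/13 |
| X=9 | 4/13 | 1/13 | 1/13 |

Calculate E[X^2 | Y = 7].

P(Y = 7) = 6/13.
Σ X^2·P over the event = 4·(5/13) + 81·(1/13) = 101/13.
E[X^2 | Y = 7] = (101/13) / (6/13) = 101/6.

101/6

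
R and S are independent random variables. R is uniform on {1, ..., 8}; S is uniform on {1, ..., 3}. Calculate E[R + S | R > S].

22/3

P(R > S) = 3/4.
Summing (R+S)·P(x,y) over outcomes with R > S gives 11/2.
E[R + S | R > S] = (11/2) / (3/4) = 22/3.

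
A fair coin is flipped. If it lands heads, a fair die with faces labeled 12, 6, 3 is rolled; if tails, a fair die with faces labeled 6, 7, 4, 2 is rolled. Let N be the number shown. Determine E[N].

47/8

E[N | heads] = (12+6+3)/3 = 7.
E[N | tails] = (6+7+4+2)/4 = 19/4.
E[N] = (1/2)·(7) + (1/2)·(19/4) = 47/8.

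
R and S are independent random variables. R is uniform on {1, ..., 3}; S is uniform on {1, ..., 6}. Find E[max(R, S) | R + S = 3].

2

Outcomes with R + S = 3: (1,2), (2,1), each with probability 1/18.
E[max(R, S) | R + S = 3] = (2 + 2) / 2 = 2.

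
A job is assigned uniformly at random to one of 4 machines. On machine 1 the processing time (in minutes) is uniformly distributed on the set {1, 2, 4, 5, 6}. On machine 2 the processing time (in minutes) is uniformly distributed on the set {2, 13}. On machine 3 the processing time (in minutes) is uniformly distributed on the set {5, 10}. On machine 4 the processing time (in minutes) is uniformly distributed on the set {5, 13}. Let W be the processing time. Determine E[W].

69/10

E[W | machine 1] = (1+2+4+5+6)/5 = 18/5.
E[W | machine 2] = (2+13)/2 = 15/2.
E[W | machine 3] = (5+10)/2 = 15/2.
E[W | machine 4] = (5+13)/2 = 9.
By the law of total expectation,
E[W] = (1/4)·(18/5) + (1/4)·(15/2) + (1/4)·(15/2) + (1/4)·(9) = 69/10.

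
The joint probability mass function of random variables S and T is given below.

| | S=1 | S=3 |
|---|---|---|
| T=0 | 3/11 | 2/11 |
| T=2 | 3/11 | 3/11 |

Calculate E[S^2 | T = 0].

21/5

P(T = 0) = 5/11.
Σ S^2·P over the event = 1·(3/11) + 9·(2/11) = 21/11.
E[S^2 | T = 0] = (21/11) / (5/11) = 21/5.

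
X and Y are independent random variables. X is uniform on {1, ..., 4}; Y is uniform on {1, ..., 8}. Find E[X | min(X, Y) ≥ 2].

3

P(min(X, Y) ≥ 2) = 21/32.
Summing X·P(x,y) over outcomes with min(X, Y) ≥ 2 gives 63/32.
E[X | min(X, Y) ≥ 2] = (63/32) / (21/32) = 3.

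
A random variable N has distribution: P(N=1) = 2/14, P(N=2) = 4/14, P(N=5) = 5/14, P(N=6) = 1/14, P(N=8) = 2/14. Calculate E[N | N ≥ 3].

47/8

P(N ≥ 3) = 4/7.
Σ over the event: 5·5/14 + 6·1/14 + 8·1/7 = 47/14.
E[N | N ≥ 3] = (47/14) / (4/7) = 47/8.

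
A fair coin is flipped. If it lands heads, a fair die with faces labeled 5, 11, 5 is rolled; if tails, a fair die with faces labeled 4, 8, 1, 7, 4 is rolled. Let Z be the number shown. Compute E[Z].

59/10

E[Z | heads] = (5+11+5)/3 = 7.
E[Z | tails] = (4+8+1+7+4)/5 = 24/5.
E[Z] = (1/2)·(7) + (1/2)·(24/5) = 59/10.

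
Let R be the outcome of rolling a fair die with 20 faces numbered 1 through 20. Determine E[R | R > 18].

39/2

Given R > 18, R is equally likely to be any of {19, 20}.
E[R | R > 18] = (19 + 20) / 2 = 39/2.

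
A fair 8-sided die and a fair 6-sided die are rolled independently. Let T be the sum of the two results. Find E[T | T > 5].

P(T > 5) = 19/24.
E[T | T > 5] = (43/6) / (19/24) = 172/19.

172/19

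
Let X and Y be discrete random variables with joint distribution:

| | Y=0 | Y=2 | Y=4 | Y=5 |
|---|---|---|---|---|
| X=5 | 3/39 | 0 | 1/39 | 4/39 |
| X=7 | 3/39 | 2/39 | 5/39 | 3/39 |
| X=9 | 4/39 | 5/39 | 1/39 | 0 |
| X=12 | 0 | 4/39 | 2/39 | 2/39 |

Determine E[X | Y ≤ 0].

P(Y ≤ 0) = 10/39.
Σ X·P over the event = 5·(3/39) + 7·(3/39) + 9·(4/39) = 24/13.
E[X | Y ≤ 0] = (24/13) / (10/39) = 36/5.

36/5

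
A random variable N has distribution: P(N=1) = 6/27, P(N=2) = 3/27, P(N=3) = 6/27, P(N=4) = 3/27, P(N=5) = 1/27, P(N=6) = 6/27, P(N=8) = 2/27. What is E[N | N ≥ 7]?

8

P(N ≥ 7) = 2/27.
Σ over the event: 8·2/27 = 16/27.
E[N | N ≥ 7] = (16/27) / (2/27) = 8.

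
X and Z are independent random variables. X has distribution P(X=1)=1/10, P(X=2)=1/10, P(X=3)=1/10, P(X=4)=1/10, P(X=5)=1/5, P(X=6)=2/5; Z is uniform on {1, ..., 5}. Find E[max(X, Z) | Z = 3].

P(Z = 3) = 1/5.
Summing max(X,Z)·P(x,y) over outcomes with Z = 3 gives 47/50.
E[max(X, Z) | Z = 3] = (47/50) / (1/5) = 47/10.

47/10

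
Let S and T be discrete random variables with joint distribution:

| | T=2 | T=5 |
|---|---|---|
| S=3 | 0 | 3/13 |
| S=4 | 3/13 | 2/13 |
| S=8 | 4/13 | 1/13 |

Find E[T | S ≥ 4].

29/10

P(S ≥ 4) = 10/13.
Σ T·P over the event = 2·(3/13) + 5·(2/13) + 2·(4/13) + 5·(1/13) = 29/13.
E[T | S ≥ 4] = (29/13) / (10/13) = 29/10.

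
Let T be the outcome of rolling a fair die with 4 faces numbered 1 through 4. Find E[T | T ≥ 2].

Given T ≥ 2, T is equally likely to be any of {2, 3, 4}.
E[T | T ≥ 2] = (2 + 3 + 4) / 3 = 3.

3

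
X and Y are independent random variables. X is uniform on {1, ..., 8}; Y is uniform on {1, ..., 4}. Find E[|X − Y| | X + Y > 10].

4

Outcomes with X + Y > 10: (7,4), (8,3), (8,4), each with probability 1/32.
E[|X − Y| | X + Y > 10] = (3 + 5 + 4) / 3 = 4.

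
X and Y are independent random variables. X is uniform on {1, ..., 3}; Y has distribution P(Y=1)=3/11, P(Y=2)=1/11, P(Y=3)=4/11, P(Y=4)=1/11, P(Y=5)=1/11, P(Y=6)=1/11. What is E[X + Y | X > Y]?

P(X > Y) = 7/33.
Summing (X+Y)·P(x,y) over outcomes with X > Y gives 26/33.
E[X + Y | X > Y] = (26/33) / (7/33) = 26/7.

26/7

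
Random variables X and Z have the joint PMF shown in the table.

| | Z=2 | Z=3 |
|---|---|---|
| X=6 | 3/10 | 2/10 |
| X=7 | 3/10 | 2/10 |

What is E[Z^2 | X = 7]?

P(X = 7) = 1/2.
Summing Z^2·P(X=x,Z=y) over the conditioning event gives 3.
E[Z^2 | X = 7] = (3) / (1/2) = 6.

6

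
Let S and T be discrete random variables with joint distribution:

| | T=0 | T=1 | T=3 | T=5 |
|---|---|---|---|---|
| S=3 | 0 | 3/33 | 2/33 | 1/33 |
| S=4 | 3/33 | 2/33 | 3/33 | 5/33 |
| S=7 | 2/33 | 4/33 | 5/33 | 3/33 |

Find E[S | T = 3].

P(T = 3) = 10/33.
Σ S·P over the event = 3·(2/33) + 4·(3/33) + 7·(5/33) = 53/33.
E[S | T = 3] = (53/33) / (10/33) = 53/10.

53/10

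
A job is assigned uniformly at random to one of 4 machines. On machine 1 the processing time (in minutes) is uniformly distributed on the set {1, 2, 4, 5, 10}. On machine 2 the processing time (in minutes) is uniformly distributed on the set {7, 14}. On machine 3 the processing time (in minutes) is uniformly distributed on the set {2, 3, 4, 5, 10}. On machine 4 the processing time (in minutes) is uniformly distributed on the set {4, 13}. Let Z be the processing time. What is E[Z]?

141/20

E[Z | machine 1] = (1+2+4+5+10)/5 = 22/5.
E[Z | machine 2] = (7+14)/2 = 21/2.
E[Z | machine 3] = (2+3+4+5+10)/5 = 24/5.
E[Z | machine 4] = (4+13)/2 = 17/2.
By the law of total expectation,
E[Z] = (1/4)·(22/5) + (1/4)·(21/2) + (1/4)·(24/5) + (1/4)·(17/2) = 141/20.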